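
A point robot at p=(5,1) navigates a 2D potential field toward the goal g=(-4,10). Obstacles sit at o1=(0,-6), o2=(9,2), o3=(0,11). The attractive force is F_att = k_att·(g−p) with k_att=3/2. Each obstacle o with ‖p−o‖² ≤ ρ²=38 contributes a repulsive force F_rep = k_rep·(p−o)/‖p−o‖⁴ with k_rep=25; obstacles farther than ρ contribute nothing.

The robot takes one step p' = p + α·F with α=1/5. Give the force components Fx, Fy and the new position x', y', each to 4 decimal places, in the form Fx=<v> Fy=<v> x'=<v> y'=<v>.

F_att = 3/2·(g−p) = 3/2·(-9,9) = (-13.5000,13.5000)
o1: d²=74 > ρ²=38 → inactive
o2: d²=17 ≤ ρ²=38; F_rep = 25·(-4,-1)/17² = (-0.3460,-0.0865)
o3: d²=125 > ρ²=38 → inactive
F = F_att + ΣF_rep = (-13.8460,13.4135)
p' = p + 1/5·F = (2.2308,3.6827)

Fx=-13.8460 Fy=13.4135 x'=2.2308 y'=3.6827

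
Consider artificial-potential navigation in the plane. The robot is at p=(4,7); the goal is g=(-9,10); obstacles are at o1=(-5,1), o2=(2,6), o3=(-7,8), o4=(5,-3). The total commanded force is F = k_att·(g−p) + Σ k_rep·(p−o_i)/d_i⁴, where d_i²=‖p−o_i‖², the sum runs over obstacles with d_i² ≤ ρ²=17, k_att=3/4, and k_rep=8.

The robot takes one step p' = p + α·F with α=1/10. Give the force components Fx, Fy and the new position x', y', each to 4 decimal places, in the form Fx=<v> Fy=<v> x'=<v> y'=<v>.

F_att = 3/4·(g−p) = 3/4·(-13,3) = (-9.7500,2.2500)
o1: d²=117 > ρ²=17 → inactive
o2: d²=5 ≤ ρ²=17; F_rep = 8·(2,1)/5² = (0.6400,0.3200)
o3: d²=122 > ρ²=17 → inactive
o4: d²=101 > ρ²=17 → inactive
F = F_att + ΣF_rep = (-9.1100,2.5700)
p' = p + 1/10·F = (3.0890,7.2570)

Fx=-9.1100 Fy=2.5700 x'=3.0890 y'=7.2570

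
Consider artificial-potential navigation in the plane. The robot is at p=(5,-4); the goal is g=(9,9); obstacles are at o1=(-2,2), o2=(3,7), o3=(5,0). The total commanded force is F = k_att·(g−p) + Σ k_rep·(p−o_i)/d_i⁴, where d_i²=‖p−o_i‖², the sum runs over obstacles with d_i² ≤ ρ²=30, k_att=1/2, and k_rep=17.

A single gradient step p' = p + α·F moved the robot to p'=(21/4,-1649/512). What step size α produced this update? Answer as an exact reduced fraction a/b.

α = 1/8

F_att = 1/2·(g−p) = 1/2·(4,13) = (2.0000,6.5000)
o1: d²=85 > ρ²=30 → inactive
o2: d²=125 > ρ²=30 → inactive
o3: d²=16 ≤ ρ²=30; F_rep = 17·(0,-4)/16² = (0.0000,-0.2656)
F = F_att + ΣF_rep = (2.0000,6.2344)
Δp = p'−p = (0.2500,0.7793); α = Δx/Fx = (1/4) / (2) = 1/8
check: Δy/Fy = (399/512) / (399/64) = 1/8 ✓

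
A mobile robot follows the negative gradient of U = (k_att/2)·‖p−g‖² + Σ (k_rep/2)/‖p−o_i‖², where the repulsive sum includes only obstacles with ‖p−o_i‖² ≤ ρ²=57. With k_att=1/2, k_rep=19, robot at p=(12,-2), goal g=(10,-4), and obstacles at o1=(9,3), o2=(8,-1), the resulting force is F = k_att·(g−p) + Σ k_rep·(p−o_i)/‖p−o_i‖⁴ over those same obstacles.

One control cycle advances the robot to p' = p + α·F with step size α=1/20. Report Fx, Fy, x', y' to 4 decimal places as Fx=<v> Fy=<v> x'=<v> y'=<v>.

F_att = 1/2·(g−p) = 1/2·(-2,-2) = (-1.0000,-1.0000)
o1: d²=34 ≤ ρ²=57; F_rep = 19·(3,-5)/34² = (0.0493,-0.0822)
o2: d²=17 ≤ ρ²=57; F_rep = 19·(4,-1)/17² = (0.2630,-0.0657)
F = F_att + ΣF_rep = (-0.6877,-1.1479)
p' = p + 1/20·F = (11.9656,-2.0574)

Fx=-0.6877 Fy=-1.1479 x'=11.9656 y'=-2.0574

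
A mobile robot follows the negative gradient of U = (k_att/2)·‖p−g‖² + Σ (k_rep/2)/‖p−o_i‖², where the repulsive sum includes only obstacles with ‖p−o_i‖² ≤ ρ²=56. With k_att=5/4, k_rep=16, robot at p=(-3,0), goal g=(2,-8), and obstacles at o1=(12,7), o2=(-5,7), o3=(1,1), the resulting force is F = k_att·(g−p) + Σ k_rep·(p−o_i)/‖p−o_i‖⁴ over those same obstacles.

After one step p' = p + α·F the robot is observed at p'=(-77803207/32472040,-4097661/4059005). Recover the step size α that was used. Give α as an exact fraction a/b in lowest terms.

F_att = 5/4·(g−p) = 5/4·(5,-8) = (6.2500,-10.0000)
o1: d²=274 > ρ²=56 → inactive
o2: d²=53 ≤ ρ²=56; F_rep = 16·(2,-7)/53² = (0.0114,-0.0399)
o3: d²=17 ≤ ρ²=56; F_rep = 16·(-4,-1)/17² = (-0.2215,-0.0554)
F = F_att + ΣF_rep = (6.0399,-10.0952)
Δp = p'−p = (0.6040,-1.0095); α = Δx/Fx = (19612913/32472040) / (19612913/3247204) = 1/10
check: Δy/Fy = (-4097661/4059005) / (-8195322/811801) = 1/10 ✓

α = 1/10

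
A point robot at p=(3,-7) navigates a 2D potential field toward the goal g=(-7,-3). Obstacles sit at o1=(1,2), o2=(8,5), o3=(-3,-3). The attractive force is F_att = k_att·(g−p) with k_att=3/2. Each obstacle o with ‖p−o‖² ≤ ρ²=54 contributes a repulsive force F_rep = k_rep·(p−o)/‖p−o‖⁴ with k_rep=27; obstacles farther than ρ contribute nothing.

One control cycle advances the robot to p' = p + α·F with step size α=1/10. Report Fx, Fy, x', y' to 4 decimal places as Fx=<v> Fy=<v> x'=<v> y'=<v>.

Fx=-14.9401 Fy=5.9601 x'=1.5060 y'=-6.4040

F_att = 3/2·(g−p) = 3/2·(-10,4) = (-15.0000,6.0000)
o1: d²=85 > ρ²=54 → inactive
o2: d²=169 > ρ²=54 → inactive
o3: d²=52 ≤ ρ²=54; F_rep = 27·(6,-4)/52² = (0.0599,-0.0399)
F = F_att + ΣF_rep = (-14.9401,5.9601)
p' = p + 1/10·F = (1.5060,-6.4040)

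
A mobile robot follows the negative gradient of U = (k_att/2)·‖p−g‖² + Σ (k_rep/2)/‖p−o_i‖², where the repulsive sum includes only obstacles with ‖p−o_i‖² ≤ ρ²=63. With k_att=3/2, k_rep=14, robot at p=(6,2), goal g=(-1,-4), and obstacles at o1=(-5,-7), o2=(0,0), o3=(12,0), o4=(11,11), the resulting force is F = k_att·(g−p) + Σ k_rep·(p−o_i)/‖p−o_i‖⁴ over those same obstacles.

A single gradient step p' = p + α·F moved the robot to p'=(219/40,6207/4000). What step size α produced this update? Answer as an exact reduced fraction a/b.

α = 1/20

F_att = 3/2·(g−p) = 3/2·(-7,-6) = (-10.5000,-9.0000)
o1: d²=202 > ρ²=63 → inactive
o2: d²=40 ≤ ρ²=63; F_rep = 14·(6,2)/40² = (0.0525,0.0175)
o3: d²=40 ≤ ρ²=63; F_rep = 14·(-6,2)/40² = (-0.0525,0.0175)
o4: d²=106 > ρ²=63 → inactive
F = F_att + ΣF_rep = (-10.5000,-8.9650)
Δp = p'−p = (-0.5250,-0.4482); α = Δx/Fx = (-21/40) / (-21/2) = 1/20
check: Δy/Fy = (-1793/4000) / (-1793/200) = 1/20 ✓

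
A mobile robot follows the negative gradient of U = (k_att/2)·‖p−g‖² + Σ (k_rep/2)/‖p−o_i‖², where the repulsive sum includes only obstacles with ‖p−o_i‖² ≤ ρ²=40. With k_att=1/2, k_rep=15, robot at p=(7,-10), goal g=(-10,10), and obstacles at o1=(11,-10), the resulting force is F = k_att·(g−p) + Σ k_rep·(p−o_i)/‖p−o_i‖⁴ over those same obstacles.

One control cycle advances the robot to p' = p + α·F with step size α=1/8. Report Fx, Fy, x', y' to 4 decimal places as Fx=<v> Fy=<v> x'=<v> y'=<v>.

F_att = 1/2·(g−p) = 1/2·(-17,20) = (-8.5000,10.0000)
o1: d²=16 ≤ ρ²=40; F_rep = 15·(-4,0)/16² = (-0.2344,0.0000)
F = F_att + ΣF_rep = (-8.7344,10.0000)
p' = p + 1/8·F = (5.9082,-8.7500)

Fx=-8.7344 Fy=10.0000 x'=5.9082 y'=-8.7500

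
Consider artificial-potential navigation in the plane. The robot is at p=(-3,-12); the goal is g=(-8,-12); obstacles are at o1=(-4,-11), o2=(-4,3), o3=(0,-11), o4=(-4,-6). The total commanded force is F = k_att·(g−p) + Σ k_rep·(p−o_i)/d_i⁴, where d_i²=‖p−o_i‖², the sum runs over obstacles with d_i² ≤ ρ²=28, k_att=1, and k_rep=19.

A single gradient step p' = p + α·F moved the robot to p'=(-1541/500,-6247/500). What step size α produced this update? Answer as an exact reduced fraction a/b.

α = 1/10

F_att = 1·(g−p) = 1·(-5,0) = (-5.0000,0.0000)
o1: d²=2 ≤ ρ²=28; F_rep = 19·(1,-1)/2² = (4.7500,-4.7500)
o2: d²=226 > ρ²=28 → inactive
o3: d²=10 ≤ ρ²=28; F_rep = 19·(-3,-1)/10² = (-0.5700,-0.1900)
o4: d²=37 > ρ²=28 → inactive
F = F_att + ΣF_rep = (-0.8200,-4.9400)
Δp = p'−p = (-0.0820,-0.4940); α = Δx/Fx = (-41/500) / (-41/50) = 1/10
check: Δy/Fy = (-247/500) / (-247/50) = 1/10 ✓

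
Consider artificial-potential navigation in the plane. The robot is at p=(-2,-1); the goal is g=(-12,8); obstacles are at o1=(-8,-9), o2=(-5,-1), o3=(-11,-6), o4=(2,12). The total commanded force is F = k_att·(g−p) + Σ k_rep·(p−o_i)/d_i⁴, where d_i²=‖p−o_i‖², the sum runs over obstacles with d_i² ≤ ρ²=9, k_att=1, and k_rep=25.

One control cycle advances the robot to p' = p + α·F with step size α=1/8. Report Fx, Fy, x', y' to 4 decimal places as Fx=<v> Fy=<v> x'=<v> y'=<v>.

F_att = 1·(g−p) = 1·(-10,9) = (-10.0000,9.0000)
o1: d²=100 > ρ²=9 → inactive
o2: d²=9 ≤ ρ²=9; F_rep = 25·(3,0)/9² = (0.9259,0.0000)
o3: d²=106 > ρ²=9 → inactive
o4: d²=185 > ρ²=9 → inactive
F = F_att + ΣF_rep = (-9.0741,9.0000)
p' = p + 1/8·F = (-3.1343,0.1250)

Fx=-9.0741 Fy=9.0000 x'=-3.1343 y'=0.1250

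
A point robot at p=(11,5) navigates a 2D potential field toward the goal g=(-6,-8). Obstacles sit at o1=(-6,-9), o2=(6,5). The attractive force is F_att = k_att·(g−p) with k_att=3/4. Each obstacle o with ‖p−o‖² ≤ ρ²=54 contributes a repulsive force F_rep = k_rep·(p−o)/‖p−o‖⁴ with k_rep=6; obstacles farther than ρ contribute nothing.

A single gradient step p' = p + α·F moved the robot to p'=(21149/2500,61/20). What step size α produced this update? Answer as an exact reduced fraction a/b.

F_att = 3/4·(g−p) = 3/4·(-17,-13) = (-12.7500,-9.7500)
o1: d²=485 > ρ²=54 → inactive
o2: d²=25 ≤ ρ²=54; F_rep = 6·(5,0)/25² = (0.0480,0.0000)
F = F_att + ΣF_rep = (-12.7020,-9.7500)
Δp = p'−p = (-2.5404,-1.9500); α = Δx/Fx = (-6351/2500) / (-6351/500) = 1/5
check: Δy/Fy = (-39/20) / (-39/4) = 1/5 ✓

α = 1/5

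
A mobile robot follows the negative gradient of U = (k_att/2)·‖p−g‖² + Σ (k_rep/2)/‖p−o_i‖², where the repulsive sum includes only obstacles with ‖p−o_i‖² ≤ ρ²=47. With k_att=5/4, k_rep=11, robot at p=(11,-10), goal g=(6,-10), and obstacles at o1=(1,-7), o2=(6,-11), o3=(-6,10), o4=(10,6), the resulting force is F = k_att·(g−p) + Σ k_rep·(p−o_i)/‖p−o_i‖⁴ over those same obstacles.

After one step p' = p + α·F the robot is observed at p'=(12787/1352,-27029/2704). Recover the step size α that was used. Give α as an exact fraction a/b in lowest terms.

F_att = 5/4·(g−p) = 5/4·(-5,0) = (-6.2500,0.0000)
o1: d²=109 > ρ²=47 → inactive
o2: d²=26 ≤ ρ²=47; F_rep = 11·(5,1)/26² = (0.0814,0.0163)
o3: d²=689 > ρ²=47 → inactive
o4: d²=257 > ρ²=47 → inactive
F = F_att + ΣF_rep = (-6.1686,0.0163)
Δp = p'−p = (-1.5422,0.0041); α = Δx/Fx = (-2085/1352) / (-2085/338) = 1/4
check: Δy/Fy = (11/2704) / (11/676) = 1/4 ✓

α = 1/4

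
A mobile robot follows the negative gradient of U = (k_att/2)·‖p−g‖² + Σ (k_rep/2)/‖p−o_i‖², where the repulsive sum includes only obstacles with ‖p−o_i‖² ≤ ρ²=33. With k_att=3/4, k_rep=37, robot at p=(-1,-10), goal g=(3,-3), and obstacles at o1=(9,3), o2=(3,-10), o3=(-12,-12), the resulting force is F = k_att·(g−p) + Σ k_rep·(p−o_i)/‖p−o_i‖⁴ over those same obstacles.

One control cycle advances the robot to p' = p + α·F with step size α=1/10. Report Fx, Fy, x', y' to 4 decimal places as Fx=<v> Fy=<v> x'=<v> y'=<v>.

Fx=2.4219 Fy=5.2500 x'=-0.7578 y'=-9.4750

F_att = 3/4·(g−p) = 3/4·(4,7) = (3.0000,5.2500)
o1: d²=269 > ρ²=33 → inactive
o2: d²=16 ≤ ρ²=33; F_rep = 37·(-4,0)/16² = (-0.5781,0.0000)
o3: d²=125 > ρ²=33 → inactive
F = F_att + ΣF_rep = (2.4219,5.2500)
p' = p + 1/10·F = (-0.7578,-9.4750)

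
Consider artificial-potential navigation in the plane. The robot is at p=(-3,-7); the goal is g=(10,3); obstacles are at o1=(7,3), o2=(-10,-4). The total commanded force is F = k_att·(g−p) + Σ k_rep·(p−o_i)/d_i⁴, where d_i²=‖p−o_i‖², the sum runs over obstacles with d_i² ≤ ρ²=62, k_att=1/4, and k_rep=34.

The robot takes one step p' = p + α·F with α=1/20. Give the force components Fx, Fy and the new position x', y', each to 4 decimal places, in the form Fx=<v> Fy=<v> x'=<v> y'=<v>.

Fx=3.3207 Fy=2.4697 x'=-2.8340 y'=-6.8765

F_att = 1/4·(g−p) = 1/4·(13,10) = (3.2500,2.5000)
o1: d²=200 > ρ²=62 → inactive
o2: d²=58 ≤ ρ²=62; F_rep = 34·(7,-3)/58² = (0.0707,-0.0303)
F = F_att + ΣF_rep = (3.3207,2.4697)
p' = p + 1/20·F = (-2.8340,-6.8765)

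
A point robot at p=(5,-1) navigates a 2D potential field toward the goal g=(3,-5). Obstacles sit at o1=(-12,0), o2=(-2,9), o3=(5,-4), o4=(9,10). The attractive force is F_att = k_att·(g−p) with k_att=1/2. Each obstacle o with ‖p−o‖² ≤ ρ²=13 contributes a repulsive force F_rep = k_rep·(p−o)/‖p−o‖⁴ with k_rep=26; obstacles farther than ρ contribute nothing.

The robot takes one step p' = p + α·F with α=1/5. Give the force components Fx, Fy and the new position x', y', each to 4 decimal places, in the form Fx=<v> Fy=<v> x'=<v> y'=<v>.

Fx=-1.0000 Fy=-1.0370 x'=4.8000 y'=-1.2074

F_att = 1/2·(g−p) = 1/2·(-2,-4) = (-1.0000,-2.0000)
o1: d²=290 > ρ²=13 → inactive
o2: d²=149 > ρ²=13 → inactive
o3: d²=9 ≤ ρ²=13; F_rep = 26·(0,3)/9² = (0.0000,0.9630)
o4: d²=137 > ρ²=13 → inactive
F = F_att + ΣF_rep = (-1.0000,-1.0370)
p' = p + 1/5·F = (4.8000,-1.2074)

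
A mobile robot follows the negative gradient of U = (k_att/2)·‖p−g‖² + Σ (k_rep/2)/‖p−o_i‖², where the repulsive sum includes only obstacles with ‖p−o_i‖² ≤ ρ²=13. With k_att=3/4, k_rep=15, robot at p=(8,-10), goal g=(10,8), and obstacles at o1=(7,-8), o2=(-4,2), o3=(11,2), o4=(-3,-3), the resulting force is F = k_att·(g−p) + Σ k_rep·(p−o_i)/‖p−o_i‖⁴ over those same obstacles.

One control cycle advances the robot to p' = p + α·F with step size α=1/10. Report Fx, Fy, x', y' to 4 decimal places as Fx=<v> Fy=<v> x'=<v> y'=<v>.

Fx=2.1000 Fy=12.3000 x'=8.2100 y'=-8.7700

F_att = 3/4·(g−p) = 3/4·(2,18) = (1.5000,13.5000)
o1: d²=5 ≤ ρ²=13; F_rep = 15·(1,-2)/5² = (0.6000,-1.2000)
o2: d²=288 > ρ²=13 → inactive
o3: d²=153 > ρ²=13 → inactive
o4: d²=170 > ρ²=13 → inactive
F = F_att + ΣF_rep = (2.1000,12.3000)
p' = p + 1/10·F = (8.2100,-8.7700)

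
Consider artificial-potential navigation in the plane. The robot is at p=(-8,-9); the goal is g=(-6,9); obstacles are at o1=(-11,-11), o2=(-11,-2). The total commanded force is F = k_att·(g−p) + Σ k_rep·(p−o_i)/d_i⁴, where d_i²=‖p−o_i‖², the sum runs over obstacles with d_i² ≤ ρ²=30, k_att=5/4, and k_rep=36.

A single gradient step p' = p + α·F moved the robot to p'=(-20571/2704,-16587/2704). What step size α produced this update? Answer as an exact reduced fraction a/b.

F_att = 5/4·(g−p) = 5/4·(2,18) = (2.5000,22.5000)
o1: d²=13 ≤ ρ²=30; F_rep = 36·(3,2)/13² = (0.6391,0.4260)
o2: d²=58 > ρ²=30 → inactive
F = F_att + ΣF_rep = (3.1391,22.9260)
Δp = p'−p = (0.3924,2.8658); α = Δx/Fx = (1061/2704) / (1061/338) = 1/8
check: Δy/Fy = (7749/2704) / (7749/338) = 1/8 ✓

α = 1/8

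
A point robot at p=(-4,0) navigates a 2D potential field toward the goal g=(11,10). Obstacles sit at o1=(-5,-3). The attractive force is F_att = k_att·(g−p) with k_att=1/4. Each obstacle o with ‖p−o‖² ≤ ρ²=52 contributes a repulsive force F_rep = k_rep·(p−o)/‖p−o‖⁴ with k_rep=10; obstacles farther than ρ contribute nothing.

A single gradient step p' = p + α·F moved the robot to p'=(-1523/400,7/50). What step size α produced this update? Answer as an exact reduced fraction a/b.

α = 1/20

F_att = 1/4·(g−p) = 1/4·(15,10) = (3.7500,2.5000)
o1: d²=10 ≤ ρ²=52; F_rep = 10·(1,3)/10² = (0.1000,0.3000)
F = F_att + ΣF_rep = (3.8500,2.8000)
Δp = p'−p = (0.1925,0.1400); α = Δx/Fx = (77/400) / (77/20) = 1/20
check: Δy/Fy = (7/50) / (14/5) = 1/20 ✓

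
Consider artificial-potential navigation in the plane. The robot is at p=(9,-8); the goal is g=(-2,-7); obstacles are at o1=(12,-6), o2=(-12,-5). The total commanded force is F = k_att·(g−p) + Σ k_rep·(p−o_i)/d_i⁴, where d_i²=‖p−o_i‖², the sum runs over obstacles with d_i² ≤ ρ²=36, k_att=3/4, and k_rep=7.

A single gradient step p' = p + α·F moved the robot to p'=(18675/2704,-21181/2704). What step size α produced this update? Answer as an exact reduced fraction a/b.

α = 1/4

F_att = 3/4·(g−p) = 3/4·(-11,1) = (-8.2500,0.7500)
o1: d²=13 ≤ ρ²=36; F_rep = 7·(-3,-2)/13² = (-0.1243,-0.0828)
o2: d²=450 > ρ²=36 → inactive
F = F_att + ΣF_rep = (-8.3743,0.6672)
Δp = p'−p = (-2.0936,0.1668); α = Δx/Fx = (-5661/2704) / (-5661/676) = 1/4
check: Δy/Fy = (451/2704) / (451/676) = 1/4 ✓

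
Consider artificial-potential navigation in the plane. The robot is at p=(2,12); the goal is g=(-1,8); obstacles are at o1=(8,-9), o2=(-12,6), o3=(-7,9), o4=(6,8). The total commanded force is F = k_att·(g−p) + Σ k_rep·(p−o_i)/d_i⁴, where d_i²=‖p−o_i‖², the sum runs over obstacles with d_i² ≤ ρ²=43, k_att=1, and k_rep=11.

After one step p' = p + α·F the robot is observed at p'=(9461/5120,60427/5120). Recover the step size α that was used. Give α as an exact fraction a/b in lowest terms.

α = 1/20

F_att = 1·(g−p) = 1·(-3,-4) = (-3.0000,-4.0000)
o1: d²=477 > ρ²=43 → inactive
o2: d²=232 > ρ²=43 → inactive
o3: d²=90 > ρ²=43 → inactive
o4: d²=32 ≤ ρ²=43; F_rep = 11·(-4,4)/32² = (-0.0430,0.0430)
F = F_att + ΣF_rep = (-3.0430,-3.9570)
Δp = p'−p = (-0.1521,-0.1979); α = Δx/Fx = (-779/5120) / (-779/256) = 1/20
check: Δy/Fy = (-1013/5120) / (-1013/256) = 1/20 ✓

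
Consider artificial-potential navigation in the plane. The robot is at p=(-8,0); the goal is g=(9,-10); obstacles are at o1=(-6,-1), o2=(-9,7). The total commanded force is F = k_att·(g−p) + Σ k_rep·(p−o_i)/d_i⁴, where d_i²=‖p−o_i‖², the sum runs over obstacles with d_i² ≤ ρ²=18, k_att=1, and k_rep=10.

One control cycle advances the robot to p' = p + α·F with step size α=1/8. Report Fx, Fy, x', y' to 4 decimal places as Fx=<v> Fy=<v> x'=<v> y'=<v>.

Fx=16.2000 Fy=-9.6000 x'=-5.9750 y'=-1.2000

F_att = 1·(g−p) = 1·(17,-10) = (17.0000,-10.0000)
o1: d²=5 ≤ ρ²=18; F_rep = 10·(-2,1)/5² = (-0.8000,0.4000)
o2: d²=50 > ρ²=18 → inactive
F = F_att + ΣF_rep = (16.2000,-9.6000)
p' = p + 1/8·F = (-5.9750,-1.2000)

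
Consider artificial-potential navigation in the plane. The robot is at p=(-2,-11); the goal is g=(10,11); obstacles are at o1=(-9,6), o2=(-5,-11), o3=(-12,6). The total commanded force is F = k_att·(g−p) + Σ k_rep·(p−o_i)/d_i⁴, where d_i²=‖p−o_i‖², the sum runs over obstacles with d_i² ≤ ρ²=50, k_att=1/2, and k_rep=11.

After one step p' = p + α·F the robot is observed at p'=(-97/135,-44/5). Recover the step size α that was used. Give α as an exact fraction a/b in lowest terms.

α = 1/5

F_att = 1/2·(g−p) = 1/2·(12,22) = (6.0000,11.0000)
o1: d²=338 > ρ²=50 → inactive
o2: d²=9 ≤ ρ²=50; F_rep = 11·(3,0)/9² = (0.4074,0.0000)
o3: d²=389 > ρ²=50 → inactive
F = F_att + ΣF_rep = (6.4074,11.0000)
Δp = p'−p = (1.2815,2.2000); α = Δx/Fx = (173/135) / (173/27) = 1/5
check: Δy/Fy = (11/5) / (11) = 1/5 ✓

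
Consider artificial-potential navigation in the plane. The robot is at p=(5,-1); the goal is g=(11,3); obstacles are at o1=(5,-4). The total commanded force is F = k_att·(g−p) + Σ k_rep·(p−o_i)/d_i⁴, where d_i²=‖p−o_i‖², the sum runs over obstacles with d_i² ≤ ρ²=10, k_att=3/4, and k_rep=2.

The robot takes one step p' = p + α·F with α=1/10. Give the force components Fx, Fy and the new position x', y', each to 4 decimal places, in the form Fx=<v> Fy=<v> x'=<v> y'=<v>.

F_att = 3/4·(g−p) = 3/4·(6,4) = (4.5000,3.0000)
o1: d²=9 ≤ ρ²=10; F_rep = 2·(0,3)/9² = (0.0000,0.0741)
F = F_att + ΣF_rep = (4.5000,3.0741)
p' = p + 1/10·F = (5.4500,-0.6926)

Fx=4.5000 Fy=3.0741 x'=5.4500 y'=-0.6926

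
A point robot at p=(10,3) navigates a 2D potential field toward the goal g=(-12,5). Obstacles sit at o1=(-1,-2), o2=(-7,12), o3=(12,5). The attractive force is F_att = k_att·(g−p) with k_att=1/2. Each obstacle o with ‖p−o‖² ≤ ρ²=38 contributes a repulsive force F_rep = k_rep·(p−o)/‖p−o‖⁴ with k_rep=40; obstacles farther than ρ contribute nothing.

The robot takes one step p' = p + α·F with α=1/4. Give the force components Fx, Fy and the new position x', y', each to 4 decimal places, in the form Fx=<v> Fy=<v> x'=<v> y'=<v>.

Fx=-12.2500 Fy=-0.2500 x'=6.9375 y'=2.9375

F_att = 1/2·(g−p) = 1/2·(-22,2) = (-11.0000,1.0000)
o1: d²=146 > ρ²=38 → inactive
o2: d²=370 > ρ²=38 → inactive
o3: d²=8 ≤ ρ²=38; F_rep = 40·(-2,-2)/8² = (-1.2500,-1.2500)
F = F_att + ΣF_rep = (-12.2500,-0.2500)
p' = p + 1/4·F = (6.9375,2.9375)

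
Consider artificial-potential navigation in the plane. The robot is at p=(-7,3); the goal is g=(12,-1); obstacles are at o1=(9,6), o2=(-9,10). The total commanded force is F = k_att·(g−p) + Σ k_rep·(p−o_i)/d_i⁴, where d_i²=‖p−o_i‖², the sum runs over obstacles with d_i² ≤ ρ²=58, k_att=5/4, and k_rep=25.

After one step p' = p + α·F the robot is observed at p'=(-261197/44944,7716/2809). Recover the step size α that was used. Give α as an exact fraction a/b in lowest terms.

F_att = 5/4·(g−p) = 5/4·(19,-4) = (23.7500,-5.0000)
o1: d²=265 > ρ²=58 → inactive
o2: d²=53 ≤ ρ²=58; F_rep = 25·(2,-7)/53² = (0.0178,-0.0623)
F = F_att + ΣF_rep = (23.7678,-5.0623)
Δp = p'−p = (1.1884,-0.2531); α = Δx/Fx = (53411/44944) / (267055/11236) = 1/20
check: Δy/Fy = (-711/2809) / (-14220/2809) = 1/20 ✓

α = 1/20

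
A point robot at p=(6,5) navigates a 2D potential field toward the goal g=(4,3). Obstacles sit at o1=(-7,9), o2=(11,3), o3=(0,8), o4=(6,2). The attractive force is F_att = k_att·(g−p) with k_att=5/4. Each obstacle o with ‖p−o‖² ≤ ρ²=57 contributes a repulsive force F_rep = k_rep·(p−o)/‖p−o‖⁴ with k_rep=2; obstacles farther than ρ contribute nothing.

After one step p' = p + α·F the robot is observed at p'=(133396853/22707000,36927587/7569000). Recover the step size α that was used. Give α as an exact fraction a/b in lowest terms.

F_att = 5/4·(g−p) = 5/4·(-2,-2) = (-2.5000,-2.5000)
o1: d²=185 > ρ²=57 → inactive
o2: d²=29 ≤ ρ²=57; F_rep = 2·(-5,2)/29² = (-0.0119,0.0048)
o3: d²=45 ≤ ρ²=57; F_rep = 2·(6,-3)/45² = (0.0059,-0.0030)
o4: d²=9 ≤ ρ²=57; F_rep = 2·(0,3)/9² = (0.0000,0.0741)
F = F_att + ΣF_rep = (-2.5060,-2.4241)
Δp = p'−p = (-0.1253,-0.1212); α = Δx/Fx = (-2845147/22707000) / (-2845147/1135350) = 1/20
check: Δy/Fy = (-917413/7569000) / (-917413/378450) = 1/20 ✓

α = 1/20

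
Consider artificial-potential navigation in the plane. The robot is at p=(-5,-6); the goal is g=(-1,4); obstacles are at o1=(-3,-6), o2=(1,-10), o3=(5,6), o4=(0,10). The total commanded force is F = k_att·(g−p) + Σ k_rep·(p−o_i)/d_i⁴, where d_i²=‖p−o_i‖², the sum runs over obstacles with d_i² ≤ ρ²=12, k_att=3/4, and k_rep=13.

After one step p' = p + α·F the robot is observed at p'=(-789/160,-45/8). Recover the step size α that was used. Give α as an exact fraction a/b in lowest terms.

F_att = 3/4·(g−p) = 3/4·(4,10) = (3.0000,7.5000)
o1: d²=4 ≤ ρ²=12; F_rep = 13·(-2,0)/4² = (-1.6250,0.0000)
o2: d²=52 > ρ²=12 → inactive
o3: d²=244 > ρ²=12 → inactive
o4: d²=281 > ρ²=12 → inactive
F = F_att + ΣF_rep = (1.3750,7.5000)
Δp = p'−p = (0.0688,0.3750); α = Δx/Fx = (11/160) / (11/8) = 1/20
check: Δy/Fy = (3/8) / (15/2) = 1/20 ✓

α = 1/20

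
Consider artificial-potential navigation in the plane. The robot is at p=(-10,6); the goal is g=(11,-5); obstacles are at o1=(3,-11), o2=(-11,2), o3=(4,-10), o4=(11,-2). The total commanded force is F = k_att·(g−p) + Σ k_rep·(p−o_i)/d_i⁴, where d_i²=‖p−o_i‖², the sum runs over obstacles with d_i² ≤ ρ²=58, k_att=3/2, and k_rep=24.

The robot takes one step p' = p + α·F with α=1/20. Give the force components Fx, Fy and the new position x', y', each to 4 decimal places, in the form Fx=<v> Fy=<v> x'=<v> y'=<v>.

Fx=31.5830 Fy=-16.1678 x'=-8.4208 y'=5.1916

F_att = 3/2·(g−p) = 3/2·(21,-11) = (31.5000,-16.5000)
o1: d²=458 > ρ²=58 → inactive
o2: d²=17 ≤ ρ²=58; F_rep = 24·(1,4)/17² = (0.0830,0.3322)
o3: d²=452 > ρ²=58 → inactive
o4: d²=505 > ρ²=58 → inactive
F = F_att + ΣF_rep = (31.5830,-16.1678)
p' = p + 1/20·F = (-8.4208,5.1916)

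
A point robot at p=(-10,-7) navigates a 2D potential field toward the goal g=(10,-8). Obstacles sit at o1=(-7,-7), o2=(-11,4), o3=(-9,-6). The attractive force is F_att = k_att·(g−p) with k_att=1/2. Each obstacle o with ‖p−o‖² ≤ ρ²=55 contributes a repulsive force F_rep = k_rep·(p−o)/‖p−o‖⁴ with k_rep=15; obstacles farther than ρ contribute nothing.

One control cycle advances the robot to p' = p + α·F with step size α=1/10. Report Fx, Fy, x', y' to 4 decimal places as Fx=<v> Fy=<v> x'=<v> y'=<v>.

Fx=5.6944 Fy=-4.2500 x'=-9.4306 y'=-7.4250

F_att = 1/2·(g−p) = 1/2·(20,-1) = (10.0000,-0.5000)
o1: d²=9 ≤ ρ²=55; F_rep = 15·(-3,0)/9² = (-0.5556,0.0000)
o2: d²=122 > ρ²=55 → inactive
o3: d²=2 ≤ ρ²=55; F_rep = 15·(-1,-1)/2² = (-3.7500,-3.7500)
F = F_att + ΣF_rep = (5.6944,-4.2500)
p' = p + 1/10·F = (-9.4306,-7.4250)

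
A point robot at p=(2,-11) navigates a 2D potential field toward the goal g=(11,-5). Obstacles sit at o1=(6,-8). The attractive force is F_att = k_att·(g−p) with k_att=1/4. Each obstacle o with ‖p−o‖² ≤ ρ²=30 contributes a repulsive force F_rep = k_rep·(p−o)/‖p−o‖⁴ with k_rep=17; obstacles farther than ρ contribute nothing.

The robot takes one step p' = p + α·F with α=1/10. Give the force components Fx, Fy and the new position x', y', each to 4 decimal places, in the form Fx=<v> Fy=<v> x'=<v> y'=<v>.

F_att = 1/4·(g−p) = 1/4·(9,6) = (2.2500,1.5000)
o1: d²=25 ≤ ρ²=30; F_rep = 17·(-4,-3)/25² = (-0.1088,-0.0816)
F = F_att + ΣF_rep = (2.1412,1.4184)
p' = p + 1/10·F = (2.2141,-10.8582)

Fx=2.1412 Fy=1.4184 x'=2.2141 y'=-10.8582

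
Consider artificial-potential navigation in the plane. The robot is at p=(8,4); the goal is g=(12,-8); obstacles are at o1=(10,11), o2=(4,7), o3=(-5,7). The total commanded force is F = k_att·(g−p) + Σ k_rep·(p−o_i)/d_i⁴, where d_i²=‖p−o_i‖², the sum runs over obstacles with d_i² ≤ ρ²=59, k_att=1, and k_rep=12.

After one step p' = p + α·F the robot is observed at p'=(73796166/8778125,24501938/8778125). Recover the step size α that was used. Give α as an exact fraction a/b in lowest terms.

α = 1/10

F_att = 1·(g−p) = 1·(4,-12) = (4.0000,-12.0000)
o1: d²=53 ≤ ρ²=59; F_rep = 12·(-2,-7)/53² = (-0.0085,-0.0299)
o2: d²=25 ≤ ρ²=59; F_rep = 12·(4,-3)/25² = (0.0768,-0.0576)
o3: d²=178 > ρ²=59 → inactive
F = F_att + ΣF_rep = (4.0683,-12.0875)
Δp = p'−p = (0.4068,-1.2088); α = Δx/Fx = (3571166/8778125) / (7142332/1755625) = 1/10
check: Δy/Fy = (-10610562/8778125) / (-21221124/1755625) = 1/10 ✓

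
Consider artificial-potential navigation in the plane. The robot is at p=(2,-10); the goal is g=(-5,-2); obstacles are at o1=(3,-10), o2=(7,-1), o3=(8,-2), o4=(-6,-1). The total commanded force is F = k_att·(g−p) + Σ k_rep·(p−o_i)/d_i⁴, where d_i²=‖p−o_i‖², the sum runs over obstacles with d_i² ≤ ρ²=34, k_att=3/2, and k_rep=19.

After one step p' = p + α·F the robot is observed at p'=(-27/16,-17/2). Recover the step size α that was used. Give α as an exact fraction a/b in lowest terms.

α = 1/8

F_att = 3/2·(g−p) = 3/2·(-7,8) = (-10.5000,12.0000)
o1: d²=1 ≤ ρ²=34; F_rep = 19·(-1,0)/1² = (-19.0000,0.0000)
o2: d²=106 > ρ²=34 → inactive
o3: d²=100 > ρ²=34 → inactive
o4: d²=145 > ρ²=34 → inactive
F = F_att + ΣF_rep = (-29.5000,12.0000)
Δp = p'−p = (-3.6875,1.5000); α = Δx/Fx = (-59/16) / (-59/2) = 1/8
check: Δy/Fy = (3/2) / (12) = 1/8 ✓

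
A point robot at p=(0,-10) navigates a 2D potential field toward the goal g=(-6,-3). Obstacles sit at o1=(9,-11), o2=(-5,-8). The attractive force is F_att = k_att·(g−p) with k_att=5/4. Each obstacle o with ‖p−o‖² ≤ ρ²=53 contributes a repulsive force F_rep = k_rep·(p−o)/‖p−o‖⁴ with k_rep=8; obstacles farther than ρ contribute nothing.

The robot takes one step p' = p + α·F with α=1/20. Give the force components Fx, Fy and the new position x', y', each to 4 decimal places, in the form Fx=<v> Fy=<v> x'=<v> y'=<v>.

Fx=-7.4524 Fy=8.7310 x'=-0.3726 y'=-9.5635

F_att = 5/4·(g−p) = 5/4·(-6,7) = (-7.5000,8.7500)
o1: d²=82 > ρ²=53 → inactive
o2: d²=29 ≤ ρ²=53; F_rep = 8·(5,-2)/29² = (0.0476,-0.0190)
F = F_att + ΣF_rep = (-7.4524,8.7310)
p' = p + 1/20·F = (-0.3726,-9.5635)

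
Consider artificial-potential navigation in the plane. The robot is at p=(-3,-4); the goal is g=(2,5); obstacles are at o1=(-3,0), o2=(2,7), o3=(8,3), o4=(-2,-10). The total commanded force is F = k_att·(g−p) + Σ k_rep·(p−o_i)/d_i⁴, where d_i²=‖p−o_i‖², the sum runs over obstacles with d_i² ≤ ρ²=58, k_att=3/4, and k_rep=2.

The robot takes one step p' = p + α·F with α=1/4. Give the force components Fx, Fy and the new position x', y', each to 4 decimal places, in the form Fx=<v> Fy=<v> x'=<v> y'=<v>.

F_att = 3/4·(g−p) = 3/4·(5,9) = (3.7500,6.7500)
o1: d²=16 ≤ ρ²=58; F_rep = 2·(0,-4)/16² = (0.0000,-0.0312)
o2: d²=146 > ρ²=58 → inactive
o3: d²=170 > ρ²=58 → inactive
o4: d²=37 ≤ ρ²=58; F_rep = 2·(-1,6)/37² = (-0.0015,0.0088)
F = F_att + ΣF_rep = (3.7485,6.7275)
p' = p + 1/4·F = (-2.0629,-2.3181)

Fx=3.7485 Fy=6.7275 x'=-2.0629 y'=-2.3181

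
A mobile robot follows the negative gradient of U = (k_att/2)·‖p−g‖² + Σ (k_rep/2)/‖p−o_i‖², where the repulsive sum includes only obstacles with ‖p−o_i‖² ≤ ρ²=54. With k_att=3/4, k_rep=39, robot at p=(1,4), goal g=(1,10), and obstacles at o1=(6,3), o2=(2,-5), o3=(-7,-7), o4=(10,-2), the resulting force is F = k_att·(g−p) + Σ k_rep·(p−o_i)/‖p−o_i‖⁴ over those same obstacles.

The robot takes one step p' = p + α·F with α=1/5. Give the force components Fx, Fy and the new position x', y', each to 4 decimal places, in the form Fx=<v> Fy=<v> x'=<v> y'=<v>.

F_att = 3/4·(g−p) = 3/4·(0,6) = (0.0000,4.5000)
o1: d²=26 ≤ ρ²=54; F_rep = 39·(-5,1)/26² = (-0.2885,0.0577)
o2: d²=82 > ρ²=54 → inactive
o3: d²=185 > ρ²=54 → inactive
o4: d²=117 > ρ²=54 → inactive
F = F_att + ΣF_rep = (-0.2885,4.5577)
p' = p + 1/5·F = (0.9423,4.9115)

Fx=-0.2885 Fy=4.5577 x'=0.9423 y'=4.9115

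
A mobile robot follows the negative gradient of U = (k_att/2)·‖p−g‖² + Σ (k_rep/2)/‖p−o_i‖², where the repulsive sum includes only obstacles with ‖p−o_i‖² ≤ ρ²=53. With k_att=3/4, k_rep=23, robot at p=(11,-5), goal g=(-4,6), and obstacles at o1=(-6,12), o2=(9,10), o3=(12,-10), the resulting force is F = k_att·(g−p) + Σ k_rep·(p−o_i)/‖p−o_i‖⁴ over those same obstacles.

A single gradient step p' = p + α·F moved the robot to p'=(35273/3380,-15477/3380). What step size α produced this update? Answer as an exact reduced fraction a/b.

α = 1/20

F_att = 3/4·(g−p) = 3/4·(-15,11) = (-11.2500,8.2500)
o1: d²=578 > ρ²=53 → inactive
o2: d²=229 > ρ²=53 → inactive
o3: d²=26 ≤ ρ²=53; F_rep = 23·(-1,5)/26² = (-0.0340,0.1701)
F = F_att + ΣF_rep = (-11.2840,8.4201)
Δp = p'−p = (-0.5642,0.4210); α = Δx/Fx = (-1907/3380) / (-1907/169) = 1/20
check: Δy/Fy = (1423/3380) / (1423/169) = 1/20 ✓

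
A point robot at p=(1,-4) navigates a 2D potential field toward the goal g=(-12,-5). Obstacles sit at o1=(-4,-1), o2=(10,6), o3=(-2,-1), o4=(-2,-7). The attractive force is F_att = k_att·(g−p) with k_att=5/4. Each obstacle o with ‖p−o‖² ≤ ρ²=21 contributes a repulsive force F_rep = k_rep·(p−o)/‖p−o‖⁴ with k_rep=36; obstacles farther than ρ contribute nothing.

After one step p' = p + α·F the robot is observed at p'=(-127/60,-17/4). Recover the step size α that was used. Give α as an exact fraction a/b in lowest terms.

α = 1/5

F_att = 5/4·(g−p) = 5/4·(-13,-1) = (-16.2500,-1.2500)
o1: d²=34 > ρ²=21 → inactive
o2: d²=181 > ρ²=21 → inactive
o3: d²=18 ≤ ρ²=21; F_rep = 36·(3,-3)/18² = (0.3333,-0.3333)
o4: d²=18 ≤ ρ²=21; F_rep = 36·(3,3)/18² = (0.3333,0.3333)
F = F_att + ΣF_rep = (-15.5833,-1.2500)
Δp = p'−p = (-3.1167,-0.2500); α = Δx/Fx = (-187/60) / (-187/12) = 1/5
check: Δy/Fy = (-1/4) / (-5/4) = 1/5 ✓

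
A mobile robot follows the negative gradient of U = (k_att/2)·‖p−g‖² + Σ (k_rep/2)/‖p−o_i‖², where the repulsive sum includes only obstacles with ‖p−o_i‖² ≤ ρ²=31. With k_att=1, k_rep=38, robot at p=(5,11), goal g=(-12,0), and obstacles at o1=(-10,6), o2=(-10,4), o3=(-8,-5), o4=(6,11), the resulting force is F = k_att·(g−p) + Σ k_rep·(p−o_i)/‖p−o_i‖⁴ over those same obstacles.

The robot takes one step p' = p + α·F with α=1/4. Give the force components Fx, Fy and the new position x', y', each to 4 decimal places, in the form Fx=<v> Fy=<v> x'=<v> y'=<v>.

Fx=-55.0000 Fy=-11.0000 x'=-8.7500 y'=8.2500

F_att = 1·(g−p) = 1·(-17,-11) = (-17.0000,-11.0000)
o1: d²=250 > ρ²=31 → inactive
o2: d²=274 > ρ²=31 → inactive
o3: d²=425 > ρ²=31 → inactive
o4: d²=1 ≤ ρ²=31; F_rep = 38·(-1,0)/1² = (-38.0000,0.0000)
F = F_att + ΣF_rep = (-55.0000,-11.0000)
p' = p + 1/4·F = (-8.7500,8.2500)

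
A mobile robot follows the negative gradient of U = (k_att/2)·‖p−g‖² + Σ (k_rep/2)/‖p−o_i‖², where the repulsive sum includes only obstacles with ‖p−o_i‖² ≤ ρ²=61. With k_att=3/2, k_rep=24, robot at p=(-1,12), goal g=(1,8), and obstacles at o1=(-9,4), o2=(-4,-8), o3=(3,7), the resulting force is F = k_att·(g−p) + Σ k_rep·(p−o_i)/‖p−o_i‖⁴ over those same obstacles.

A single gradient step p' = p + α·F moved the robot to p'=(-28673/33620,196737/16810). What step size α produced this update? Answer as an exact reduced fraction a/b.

α = 1/20

F_att = 3/2·(g−p) = 3/2·(2,-4) = (3.0000,-6.0000)
o1: d²=128 > ρ²=61 → inactive
o2: d²=409 > ρ²=61 → inactive
o3: d²=41 ≤ ρ²=61; F_rep = 24·(-4,5)/41² = (-0.0571,0.0714)
F = F_att + ΣF_rep = (2.9429,-5.9286)
Δp = p'−p = (0.1471,-0.2964); α = Δx/Fx = (4947/33620) / (4947/1681) = 1/20
check: Δy/Fy = (-4983/16810) / (-9966/1681) = 1/20 ✓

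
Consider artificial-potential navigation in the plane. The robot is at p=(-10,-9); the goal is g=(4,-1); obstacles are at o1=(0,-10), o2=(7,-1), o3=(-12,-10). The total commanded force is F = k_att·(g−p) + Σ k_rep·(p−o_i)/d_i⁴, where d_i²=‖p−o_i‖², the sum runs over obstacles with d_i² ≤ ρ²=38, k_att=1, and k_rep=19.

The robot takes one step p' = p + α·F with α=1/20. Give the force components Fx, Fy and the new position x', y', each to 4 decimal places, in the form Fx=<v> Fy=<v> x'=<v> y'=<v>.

F_att = 1·(g−p) = 1·(14,8) = (14.0000,8.0000)
o1: d²=101 > ρ²=38 → inactive
o2: d²=353 > ρ²=38 → inactive
o3: d²=5 ≤ ρ²=38; F_rep = 19·(2,1)/5² = (1.5200,0.7600)
F = F_att + ΣF_rep = (15.5200,8.7600)
p' = p + 1/20·F = (-9.2240,-8.5620)

Fx=15.5200 Fy=8.7600 x'=-9.2240 y'=-8.5620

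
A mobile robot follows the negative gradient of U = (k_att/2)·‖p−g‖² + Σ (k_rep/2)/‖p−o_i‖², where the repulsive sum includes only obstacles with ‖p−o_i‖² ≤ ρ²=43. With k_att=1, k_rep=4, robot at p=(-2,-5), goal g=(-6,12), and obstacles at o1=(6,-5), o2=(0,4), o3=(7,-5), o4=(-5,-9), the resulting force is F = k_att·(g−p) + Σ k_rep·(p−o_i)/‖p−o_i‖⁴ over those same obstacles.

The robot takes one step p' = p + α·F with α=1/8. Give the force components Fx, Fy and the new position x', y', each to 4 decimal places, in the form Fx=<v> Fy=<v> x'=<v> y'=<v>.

Fx=-3.9808 Fy=17.0256 x'=-2.4976 y'=-2.8718

F_att = 1·(g−p) = 1·(-4,17) = (-4.0000,17.0000)
o1: d²=64 > ρ²=43 → inactive
o2: d²=85 > ρ²=43 → inactive
o3: d²=81 > ρ²=43 → inactive
o4: d²=25 ≤ ρ²=43; F_rep = 4·(3,4)/25² = (0.0192,0.0256)
F = F_att + ΣF_rep = (-3.9808,17.0256)
p' = p + 1/8·F = (-2.4976,-2.8718)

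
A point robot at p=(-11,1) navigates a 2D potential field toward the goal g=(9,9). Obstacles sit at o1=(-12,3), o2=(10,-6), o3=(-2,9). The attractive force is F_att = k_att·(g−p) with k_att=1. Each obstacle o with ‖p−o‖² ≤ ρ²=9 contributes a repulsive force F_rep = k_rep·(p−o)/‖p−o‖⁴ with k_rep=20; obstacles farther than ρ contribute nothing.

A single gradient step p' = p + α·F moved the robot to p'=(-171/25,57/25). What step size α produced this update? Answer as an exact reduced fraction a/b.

α = 1/5

F_att = 1·(g−p) = 1·(20,8) = (20.0000,8.0000)
o1: d²=5 ≤ ρ²=9; F_rep = 20·(1,-2)/5² = (0.8000,-1.6000)
o2: d²=490 > ρ²=9 → inactive
o3: d²=145 > ρ²=9 → inactive
F = F_att + ΣF_rep = (20.8000,6.4000)
Δp = p'−p = (4.1600,1.2800); α = Δx/Fx = (104/25) / (104/5) = 1/5
check: Δy/Fy = (32/25) / (32/5) = 1/5 ✓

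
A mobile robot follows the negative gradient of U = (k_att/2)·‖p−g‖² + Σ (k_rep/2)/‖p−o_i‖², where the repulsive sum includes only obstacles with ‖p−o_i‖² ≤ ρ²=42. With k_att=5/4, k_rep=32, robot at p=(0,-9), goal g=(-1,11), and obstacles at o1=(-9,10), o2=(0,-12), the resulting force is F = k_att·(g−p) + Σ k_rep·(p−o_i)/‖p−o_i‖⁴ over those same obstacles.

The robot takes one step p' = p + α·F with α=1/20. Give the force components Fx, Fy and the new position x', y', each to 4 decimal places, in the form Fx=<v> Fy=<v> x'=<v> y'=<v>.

Fx=-1.2500 Fy=26.1852 x'=-0.0625 y'=-7.6907

F_att = 5/4·(g−p) = 5/4·(-1,20) = (-1.2500,25.0000)
o1: d²=442 > ρ²=42 → inactive
o2: d²=9 ≤ ρ²=42; F_rep = 32·(0,3)/9² = (0.0000,1.1852)
F = F_att + ΣF_rep = (-1.2500,26.1852)
p' = p + 1/20·F = (-0.0625,-7.6907)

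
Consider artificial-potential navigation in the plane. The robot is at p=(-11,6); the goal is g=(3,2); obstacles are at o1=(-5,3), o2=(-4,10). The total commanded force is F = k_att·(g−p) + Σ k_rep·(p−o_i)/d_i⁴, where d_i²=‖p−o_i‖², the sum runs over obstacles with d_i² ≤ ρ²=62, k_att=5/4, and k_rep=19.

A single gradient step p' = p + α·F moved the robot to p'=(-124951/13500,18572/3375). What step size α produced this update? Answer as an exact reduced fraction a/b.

α = 1/10

F_att = 5/4·(g−p) = 5/4·(14,-4) = (17.5000,-5.0000)
o1: d²=45 ≤ ρ²=62; F_rep = 19·(-6,3)/45² = (-0.0563,0.0281)
o2: d²=65 > ρ²=62 → inactive
F = F_att + ΣF_rep = (17.4437,-4.9719)
Δp = p'−p = (1.7444,-0.4972); α = Δx/Fx = (23549/13500) / (23549/1350) = 1/10
check: Δy/Fy = (-1678/3375) / (-3356/675) = 1/10 ✓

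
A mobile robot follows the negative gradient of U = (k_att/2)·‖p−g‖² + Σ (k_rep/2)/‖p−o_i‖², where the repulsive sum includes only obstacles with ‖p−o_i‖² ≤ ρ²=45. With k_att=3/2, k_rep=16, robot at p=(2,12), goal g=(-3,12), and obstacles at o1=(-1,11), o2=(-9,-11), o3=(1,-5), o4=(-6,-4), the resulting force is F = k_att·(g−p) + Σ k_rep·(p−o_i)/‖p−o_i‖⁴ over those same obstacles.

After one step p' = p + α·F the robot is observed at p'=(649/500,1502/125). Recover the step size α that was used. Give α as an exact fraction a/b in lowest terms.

F_att = 3/2·(g−p) = 3/2·(-5,0) = (-7.5000,0.0000)
o1: d²=10 ≤ ρ²=45; F_rep = 16·(3,1)/10² = (0.4800,0.1600)
o2: d²=650 > ρ²=45 → inactive
o3: d²=290 > ρ²=45 → inactive
o4: d²=320 > ρ²=45 → inactive
F = F_att + ΣF_rep = (-7.0200,0.1600)
Δp = p'−p = (-0.7020,0.0160); α = Δx/Fx = (-351/500) / (-351/50) = 1/10
check: Δy/Fy = (2/125) / (4/25) = 1/10 ✓

α = 1/10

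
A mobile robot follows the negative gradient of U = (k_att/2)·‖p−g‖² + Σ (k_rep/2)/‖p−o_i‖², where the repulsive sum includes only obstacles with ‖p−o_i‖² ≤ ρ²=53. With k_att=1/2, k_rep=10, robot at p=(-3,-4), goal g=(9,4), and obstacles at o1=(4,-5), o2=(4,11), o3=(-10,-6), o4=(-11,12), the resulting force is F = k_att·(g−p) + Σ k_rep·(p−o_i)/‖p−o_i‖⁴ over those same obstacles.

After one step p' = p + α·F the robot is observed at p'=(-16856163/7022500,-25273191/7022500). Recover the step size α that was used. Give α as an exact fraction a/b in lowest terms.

F_att = 1/2·(g−p) = 1/2·(12,8) = (6.0000,4.0000)
o1: d²=50 ≤ ρ²=53; F_rep = 10·(-7,1)/50² = (-0.0280,0.0040)
o2: d²=274 > ρ²=53 → inactive
o3: d²=53 ≤ ρ²=53; F_rep = 10·(7,2)/53² = (0.0249,0.0071)
o4: d²=320 > ρ²=53 → inactive
F = F_att + ΣF_rep = (5.9969,4.0111)
Δp = p'−p = (0.5997,0.4011); α = Δx/Fx = (4211337/7022500) / (4211337/702250) = 1/10
check: Δy/Fy = (2816809/7022500) / (2816809/702250) = 1/10 ✓

α = 1/10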